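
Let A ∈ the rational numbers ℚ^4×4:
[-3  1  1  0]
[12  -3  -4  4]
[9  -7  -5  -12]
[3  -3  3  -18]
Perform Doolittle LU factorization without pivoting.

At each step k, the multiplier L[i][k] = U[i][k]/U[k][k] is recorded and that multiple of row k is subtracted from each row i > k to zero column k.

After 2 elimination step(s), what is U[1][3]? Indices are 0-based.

U[1][3] = 4

k=0: U[0][0]=-3
  eliminate (1,0): mult=-4, new row 1: (0, 1, 0, 4); set L[1][0]=-4
  eliminate (2,0): mult=-3, new row 2: (0, -4, -2, -12); set L[2][0]=-3
  eliminate (3,0): mult=-1, new row 3: (0, -2, 4, -18); set L[3][0]=-1
k=1: U[1][1]=1
  eliminate (2,1): mult=-4, new row 2: (0, 0, -2, 4); set L[2][1]=-4
  eliminate (3,1): mult=-2, new row 3: (0, 0, 4, -10); set L[3][1]=-2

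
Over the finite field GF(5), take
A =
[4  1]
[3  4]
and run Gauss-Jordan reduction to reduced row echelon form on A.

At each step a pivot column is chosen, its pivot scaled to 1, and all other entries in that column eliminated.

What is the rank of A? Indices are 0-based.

rank = 2

step 1: normalize row 0 (÷4) = (1, 4)
  row 1: subtract 3×row0 = (0, 2)
step 2: normalize row 1 (÷2) = (0, 1)
  row 0: subtract 4×row1 = (1, 0)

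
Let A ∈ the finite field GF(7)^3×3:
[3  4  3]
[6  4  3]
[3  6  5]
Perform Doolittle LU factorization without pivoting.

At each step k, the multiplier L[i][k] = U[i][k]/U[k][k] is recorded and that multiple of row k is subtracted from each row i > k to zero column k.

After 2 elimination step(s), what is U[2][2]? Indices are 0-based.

U[2][2] = 4

k=0: U[0][0]=3
  eliminate (1,0): mult=2, new row 1: (0, 3, 4); set L[1][0]=2
  eliminate (2,0): mult=1, new row 2: (0, 2, 2); set L[2][0]=1
k=1: U[1][1]=3
  eliminate (2,1): mult=3, new row 2: (0, 0, 4); set L[2][1]=3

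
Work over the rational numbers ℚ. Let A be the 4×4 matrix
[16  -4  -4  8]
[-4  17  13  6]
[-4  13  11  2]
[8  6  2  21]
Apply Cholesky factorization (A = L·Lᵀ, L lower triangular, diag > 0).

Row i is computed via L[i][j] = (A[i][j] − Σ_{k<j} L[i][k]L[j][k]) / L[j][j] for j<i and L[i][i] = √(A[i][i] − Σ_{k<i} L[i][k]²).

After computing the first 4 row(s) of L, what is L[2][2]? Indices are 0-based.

L[2][2] = 1

Step 1: L[0][0] = √(16) = 4.
  L[1][0] = (-4) / L[0][0] = -1.
Step 2: L[1][1] = √(16) = 4.
  L[2][0] = (-4) / L[0][0] = -1.
  L[2][1] = (12) / L[1][1] = 3.
Step 3: L[2][2] = √(1) = 1.
  L[3][0] = (8) / L[0][0] = 2.
  L[3][1] = (8) / L[1][1] = 2.
  L[3][2] = (-2) / L[2][2] = -2.
Step 4: L[3][3] = √(9) = 3.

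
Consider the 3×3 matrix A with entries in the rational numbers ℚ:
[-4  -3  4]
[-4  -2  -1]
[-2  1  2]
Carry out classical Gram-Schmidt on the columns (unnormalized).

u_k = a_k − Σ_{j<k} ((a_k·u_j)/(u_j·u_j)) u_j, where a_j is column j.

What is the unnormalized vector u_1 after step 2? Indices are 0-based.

u_1 = (-1, 0, 2)

Step 1: u_0 = a_0 = (-4, -4, -2).
Step 2: u_1 = a_1 − (1/2)·u_0 = (-1, 0, 2).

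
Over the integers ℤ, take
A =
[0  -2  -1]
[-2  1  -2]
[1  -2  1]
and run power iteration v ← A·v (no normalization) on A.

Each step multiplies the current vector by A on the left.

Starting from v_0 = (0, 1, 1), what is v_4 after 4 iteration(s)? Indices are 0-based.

v_0 = (0, 1, 1).
v_1 = A·v_0 = (-3, -1, -1).
v_2 = A·v_1 = (3, 7, -2).
v_3 = A·v_2 = (-12, 5, -13).
v_4 = A·v_3 = (3, 55, -35).

v_4 = (3, 55, -35)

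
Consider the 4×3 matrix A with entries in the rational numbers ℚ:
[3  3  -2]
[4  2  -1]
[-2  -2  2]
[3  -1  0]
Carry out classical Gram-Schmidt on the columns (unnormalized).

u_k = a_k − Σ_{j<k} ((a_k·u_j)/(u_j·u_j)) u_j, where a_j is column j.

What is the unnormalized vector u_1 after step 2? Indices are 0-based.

Step 1: u_0 = a_0 = (3, 4, -2, 3).
Step 2: u_1 = a_1 − (9/19)·u_0 = (30/19, 2/19, -20/19, -46/19).

u_1 = (30/19, 2/19, -20/19, -46/19)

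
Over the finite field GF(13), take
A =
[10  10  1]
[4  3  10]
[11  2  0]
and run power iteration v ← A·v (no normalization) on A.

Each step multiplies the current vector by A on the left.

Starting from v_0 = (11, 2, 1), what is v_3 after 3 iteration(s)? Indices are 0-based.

v_0 = (11, 2, 1).
v_1 = A·v_0 = (1, 8, 8).
v_2 = A·v_1 = (7, 4, 1).
v_3 = A·v_2 = (7, 11, 7).

v_3 = (7, 11, 7)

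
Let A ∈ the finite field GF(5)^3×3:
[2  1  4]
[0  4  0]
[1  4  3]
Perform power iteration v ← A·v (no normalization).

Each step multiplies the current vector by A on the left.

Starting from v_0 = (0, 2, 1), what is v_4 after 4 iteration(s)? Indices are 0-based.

v_4 = (1, 2, 1)

v_0 = (0, 2, 1).
v_1 = A·v_0 = (1, 3, 1).
v_2 = A·v_1 = (4, 2, 1).
v_3 = A·v_2 = (4, 3, 0).
v_4 = A·v_3 = (1, 2, 1).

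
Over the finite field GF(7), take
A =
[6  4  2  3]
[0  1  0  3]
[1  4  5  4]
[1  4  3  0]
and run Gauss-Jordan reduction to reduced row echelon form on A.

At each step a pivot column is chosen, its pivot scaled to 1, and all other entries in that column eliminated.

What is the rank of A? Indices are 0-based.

step 1: normalize row 0 (÷6) = (1, 3, 5, 4)
  row 2: subtract 1×row0 = (0, 1, 0, 0)
  row 3: subtract 1×row0 = (0, 1, 5, 3)
step 2: normalize row 1 (÷1) = (0, 1, 0, 3)
  row 0: subtract 3×row1 = (1, 0, 5, 2)
  row 2: subtract 1×row1 = (0, 0, 0, 4)
  row 3: subtract 1×row1 = (0, 0, 5, 0)
step 3: exchange rows 2,3
step 3: normalize row 2 (÷5) = (0, 0, 1, 0)
  row 0: subtract 5×row2 = (1, 0, 0, 2)
step 4: normalize row 3 (÷4) = (0, 0, 0, 1)
  row 0: subtract 2×row3 = (1, 0, 0, 0)
  row 1: subtract 3×row3 = (0, 1, 0, 0)

rank = 4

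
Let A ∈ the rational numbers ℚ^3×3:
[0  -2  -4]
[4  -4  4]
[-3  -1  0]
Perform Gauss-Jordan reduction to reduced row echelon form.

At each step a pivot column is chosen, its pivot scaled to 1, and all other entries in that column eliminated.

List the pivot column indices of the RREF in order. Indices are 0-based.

pivot columns: 0, 1, 2

step 1: exchange rows 0,1
step 1: normalize row 0 (÷4) = (1, -1, 1)
  row 2: subtract -3×row0 = (0, -4, 3)
step 2: normalize row 1 (÷-2) = (0, 1, 2)
  row 0: subtract -1×row1 = (1, 0, 3)
  row 2: subtract -4×row1 = (0, 0, 11)
step 3: normalize row 2 (÷11) = (0, 0, 1)
  row 0: subtract 3×row2 = (1, 0, 0)
  row 1: subtract 2×row2 = (0, 1, 0)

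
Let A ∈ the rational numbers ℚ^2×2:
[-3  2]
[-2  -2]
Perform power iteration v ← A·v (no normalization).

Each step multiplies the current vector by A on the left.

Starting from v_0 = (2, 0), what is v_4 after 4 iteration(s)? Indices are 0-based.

v_4 = (-150, 100)

v_0 = (2, 0).
v_1 = A·v_0 = (-6, -4).
v_2 = A·v_1 = (10, 20).
v_3 = A·v_2 = (10, -60).
v_4 = A·v_3 = (-150, 100).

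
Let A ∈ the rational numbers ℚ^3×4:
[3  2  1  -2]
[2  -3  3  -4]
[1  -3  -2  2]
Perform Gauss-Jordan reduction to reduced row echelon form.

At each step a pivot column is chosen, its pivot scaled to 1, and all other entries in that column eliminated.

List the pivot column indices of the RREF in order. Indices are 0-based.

pivot columns: 0, 1, 2

step 1: normalize row 0 (÷3) = (1, 2/3, 1/3, -2/3)
  row 1: subtract 2×row0 = (0, -13/3, 7/3, -8/3)
  row 2: subtract 1×row0 = (0, -11/3, -7/3, 8/3)
step 2: normalize row 1 (÷-13/3) = (0, 1, -7/13, 8/13)
  row 0: subtract 2/3×row1 = (1, 0, 9/13, -14/13)
  row 2: subtract -11/3×row1 = (0, 0, -56/13, 64/13)
step 3: normalize row 2 (÷-56/13) = (0, 0, 1, -8/7)
  row 0: subtract 9/13×row2 = (1, 0, 0, -2/7)
  row 1: subtract -7/13×row2 = (0, 1, 0, 0)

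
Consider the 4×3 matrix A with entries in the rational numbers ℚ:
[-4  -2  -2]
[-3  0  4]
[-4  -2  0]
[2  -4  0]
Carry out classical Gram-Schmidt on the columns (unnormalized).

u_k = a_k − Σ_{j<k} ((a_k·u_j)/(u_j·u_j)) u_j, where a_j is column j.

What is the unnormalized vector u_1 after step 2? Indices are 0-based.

u_1 = (-58/45, 8/15, -58/45, -196/45)

Step 1: u_0 = a_0 = (-4, -3, -4, 2).
Step 2: u_1 = a_1 − (8/45)·u_0 = (-58/45, 8/15, -58/45, -196/45).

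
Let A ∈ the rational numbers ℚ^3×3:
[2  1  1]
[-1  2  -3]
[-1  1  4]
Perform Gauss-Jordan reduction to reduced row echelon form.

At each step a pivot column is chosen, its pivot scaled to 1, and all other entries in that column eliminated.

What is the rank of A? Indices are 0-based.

[1] R0 /= 2  ⇒  (1, 1/2, 1/2)
     R1 -= -1·R0  ⇒  (0, 5/2, -5/2)
     R2 -= -1·R0  ⇒  (0, 3/2, 9/2)
[2] R1 /= 5/2  ⇒  (0, 1, -1)
     R0 -= 1/2·R1  ⇒  (1, 0, 1)
     R2 -= 3/2·R1  ⇒  (0, 0, 6)
[3] R2 /= 6  ⇒  (0, 0, 1)
     R0 -= 1·R2  ⇒  (1, 0, 0)
     R1 -= -1·R2  ⇒  (0, 1, 0)

rank = 3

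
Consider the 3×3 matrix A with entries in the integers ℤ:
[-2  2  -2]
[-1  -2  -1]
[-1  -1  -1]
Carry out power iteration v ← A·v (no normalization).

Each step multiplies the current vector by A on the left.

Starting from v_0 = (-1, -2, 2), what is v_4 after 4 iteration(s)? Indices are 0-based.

v_0 = (-1, -2, 2).
v_1 = A·v_0 = (-6, 3, 1).
v_2 = A·v_1 = (16, -1, 2).
v_3 = A·v_2 = (-38, -16, -17).
v_4 = A·v_3 = (78, 87, 71).

v_4 = (78, 87, 71)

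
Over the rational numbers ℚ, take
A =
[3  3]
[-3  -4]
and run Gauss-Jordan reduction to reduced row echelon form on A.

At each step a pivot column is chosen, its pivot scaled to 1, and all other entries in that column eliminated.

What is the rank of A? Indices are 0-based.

[1] R0 /= 3  ⇒  (1, 1)
     R1 -= -3·R0  ⇒  (0, -1)
[2] R1 /= -1  ⇒  (0, 1)
     R0 -= 1·R1  ⇒  (1, 0)

rank = 2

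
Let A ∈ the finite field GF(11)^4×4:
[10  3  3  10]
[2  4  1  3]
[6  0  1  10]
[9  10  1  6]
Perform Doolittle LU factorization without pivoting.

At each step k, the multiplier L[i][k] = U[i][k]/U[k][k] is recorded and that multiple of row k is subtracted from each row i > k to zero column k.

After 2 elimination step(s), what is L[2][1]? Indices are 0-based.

L[2][1] = 4

k=0: U[0][0]=10
  eliminate (1,0): mult=9, new row 1: (0, 10, 7, 1); set L[1][0]=9
  eliminate (2,0): mult=5, new row 2: (0, 7, 8, 4); set L[2][0]=5
  eliminate (3,0): mult=2, new row 3: (0, 4, 6, 8); set L[3][0]=2
k=1: U[1][1]=10
  eliminate (2,1): mult=4, new row 2: (0, 0, 2, 0); set L[2][1]=4
  eliminate (3,1): mult=7, new row 3: (0, 0, 1, 1); set L[3][1]=7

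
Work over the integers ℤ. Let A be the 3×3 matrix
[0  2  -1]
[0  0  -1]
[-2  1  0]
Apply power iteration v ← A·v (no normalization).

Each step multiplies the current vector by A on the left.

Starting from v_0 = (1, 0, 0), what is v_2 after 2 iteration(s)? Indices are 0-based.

v_0 = (1, 0, 0).
v_1 = A·v_0 = (0, 0, -2).
v_2 = A·v_1 = (2, 2, 0).

v_2 = (2, 2, 0)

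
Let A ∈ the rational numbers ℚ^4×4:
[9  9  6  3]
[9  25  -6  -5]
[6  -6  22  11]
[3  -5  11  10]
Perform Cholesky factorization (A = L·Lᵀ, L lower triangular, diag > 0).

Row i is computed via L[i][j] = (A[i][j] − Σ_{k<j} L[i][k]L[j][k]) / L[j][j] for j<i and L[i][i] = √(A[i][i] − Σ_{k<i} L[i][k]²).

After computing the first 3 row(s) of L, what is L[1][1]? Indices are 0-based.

L[1][1] = 4

Step 1: L[0][0] = √(9) = 3.
  L[1][0] = (9) / L[0][0] = 3.
Step 2: L[1][1] = √(16) = 4.
  L[2][0] = (6) / L[0][0] = 2.
  L[2][1] = (-12) / L[1][1] = -3.
Step 3: L[2][2] = √(9) = 3.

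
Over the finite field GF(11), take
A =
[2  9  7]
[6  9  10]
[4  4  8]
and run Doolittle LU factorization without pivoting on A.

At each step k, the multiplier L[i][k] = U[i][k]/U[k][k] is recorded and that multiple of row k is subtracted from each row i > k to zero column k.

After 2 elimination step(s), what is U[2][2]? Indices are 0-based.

[col 0] pivot 2
  R1 -= 3*R0 → (0, 4, 0)  (L[1][0] := 3)
  R2 -= 2*R0 → (0, 8, 5)  (L[2][0] := 2)
[col 1] pivot 4
  R2 -= 2*R1 → (0, 0, 5)  (L[2][1] := 2)

U[2][2] = 5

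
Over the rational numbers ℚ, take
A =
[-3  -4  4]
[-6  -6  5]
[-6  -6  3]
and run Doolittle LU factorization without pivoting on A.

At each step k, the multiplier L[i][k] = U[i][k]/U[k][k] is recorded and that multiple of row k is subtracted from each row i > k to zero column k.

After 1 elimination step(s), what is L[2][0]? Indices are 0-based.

L[2][0] = 2

k=0: U[0][0]=-3
  eliminate (1,0): mult=2, new row 1: (0, 2, -3); set L[1][0]=2
  eliminate (2,0): mult=2, new row 2: (0, 2, -5); set L[2][0]=2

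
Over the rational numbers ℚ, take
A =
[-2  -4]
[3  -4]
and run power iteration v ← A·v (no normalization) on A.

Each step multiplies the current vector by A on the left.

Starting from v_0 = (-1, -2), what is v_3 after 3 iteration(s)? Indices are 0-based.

v_3 = (40, -160)

v_0 = (-1, -2).
v_1 = A·v_0 = (10, 5).
v_2 = A·v_1 = (-40, 10).
v_3 = A·v_2 = (40, -160).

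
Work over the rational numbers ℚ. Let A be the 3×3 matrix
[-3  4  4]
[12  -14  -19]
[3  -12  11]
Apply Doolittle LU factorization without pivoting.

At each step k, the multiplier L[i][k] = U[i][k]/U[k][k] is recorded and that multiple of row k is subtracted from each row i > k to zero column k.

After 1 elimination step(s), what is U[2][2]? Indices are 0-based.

U[2][2] = 15

[col 0] pivot -3
  R1 -= -4*R0 → (0, 2, -3)  (L[1][0] := -4)
  R2 -= -1*R0 → (0, -8, 15)  (L[2][0] := -1)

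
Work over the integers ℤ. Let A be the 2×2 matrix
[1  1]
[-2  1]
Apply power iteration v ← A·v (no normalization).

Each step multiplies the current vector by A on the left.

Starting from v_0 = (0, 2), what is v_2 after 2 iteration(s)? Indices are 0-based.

v_2 = (4, -2)

v_0 = (0, 2).
v_1 = A·v_0 = (2, 2).
v_2 = A·v_1 = (4, -2).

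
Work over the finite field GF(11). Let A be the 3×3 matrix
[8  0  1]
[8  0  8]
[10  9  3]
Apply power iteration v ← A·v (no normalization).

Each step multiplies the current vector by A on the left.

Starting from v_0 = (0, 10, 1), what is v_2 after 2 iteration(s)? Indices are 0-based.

v_2 = (2, 4, 9)

v_0 = (0, 10, 1).
v_1 = A·v_0 = (1, 8, 5).
v_2 = A·v_1 = (2, 4, 9).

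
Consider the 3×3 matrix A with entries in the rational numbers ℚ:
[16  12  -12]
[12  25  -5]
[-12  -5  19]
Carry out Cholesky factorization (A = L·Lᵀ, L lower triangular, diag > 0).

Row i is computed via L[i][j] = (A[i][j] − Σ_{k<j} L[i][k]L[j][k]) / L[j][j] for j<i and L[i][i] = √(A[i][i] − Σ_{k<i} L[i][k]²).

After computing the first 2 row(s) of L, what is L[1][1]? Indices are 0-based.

Step 1: L[0][0] = √(16) = 4.
  L[1][0] = (12) / L[0][0] = 3.
Step 2: L[1][1] = √(16) = 4.

L[1][1] = 4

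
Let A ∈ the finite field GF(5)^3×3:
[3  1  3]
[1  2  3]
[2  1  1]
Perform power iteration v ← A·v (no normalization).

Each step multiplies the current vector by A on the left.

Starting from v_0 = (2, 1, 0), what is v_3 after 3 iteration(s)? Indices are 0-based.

v_0 = (2, 1, 0).
v_1 = A·v_0 = (2, 4, 0).
v_2 = A·v_1 = (0, 0, 3).
v_3 = A·v_2 = (4, 4, 3).

v_3 = (4, 4, 3)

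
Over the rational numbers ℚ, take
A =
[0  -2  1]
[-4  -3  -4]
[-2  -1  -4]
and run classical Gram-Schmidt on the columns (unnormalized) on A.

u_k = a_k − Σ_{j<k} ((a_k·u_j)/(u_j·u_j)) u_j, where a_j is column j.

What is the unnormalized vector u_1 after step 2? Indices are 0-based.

Step 1: u_0 = a_0 = (0, -4, -2).
Step 2: u_1 = a_1 − (7/10)·u_0 = (-2, -1/5, 2/5).

u_1 = (-2, -1/5, 2/5)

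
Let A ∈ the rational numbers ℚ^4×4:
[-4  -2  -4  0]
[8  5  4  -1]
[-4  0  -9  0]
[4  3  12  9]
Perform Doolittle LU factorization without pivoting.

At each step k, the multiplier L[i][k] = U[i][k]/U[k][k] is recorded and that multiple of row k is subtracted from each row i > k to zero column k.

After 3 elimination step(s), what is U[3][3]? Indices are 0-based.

U[3][3] = 2

[col 0] pivot -4
  R1 -= -2*R0 → (0, 1, -4, -1)  (L[1][0] := -2)
  R2 -= 1*R0 → (0, 2, -5, 0)  (L[2][0] := 1)
  R3 -= -1*R0 → (0, 1, 8, 9)  (L[3][0] := -1)
[col 1] pivot 1
  R2 -= 2*R1 → (0, 0, 3, 2)  (L[2][1] := 2)
  R3 -= 1*R1 → (0, 0, 12, 10)  (L[3][1] := 1)
[col 2] pivot 3
  R3 -= 4*R2 → (0, 0, 0, 2)  (L[3][2] := 4)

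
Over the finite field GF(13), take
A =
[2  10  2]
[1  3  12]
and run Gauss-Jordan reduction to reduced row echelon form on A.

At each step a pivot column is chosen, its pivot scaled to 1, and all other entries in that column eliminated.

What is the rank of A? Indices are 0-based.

rank = 2

step 1: normalize row 0 (÷2) = (1, 5, 1)
  row 1: subtract 1×row0 = (0, 11, 11)
step 2: normalize row 1 (÷11) = (0, 1, 1)
  row 0: subtract 5×row1 = (1, 0, 9)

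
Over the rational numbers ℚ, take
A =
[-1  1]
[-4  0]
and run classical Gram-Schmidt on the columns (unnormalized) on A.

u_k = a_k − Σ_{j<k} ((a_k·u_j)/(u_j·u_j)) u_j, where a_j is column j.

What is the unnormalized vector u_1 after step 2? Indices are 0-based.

u_1 = (16/17, -4/17)

Step 1: u_0 = a_0 = (-1, -4).
Step 2: u_1 = a_1 − (-1/17)·u_0 = (16/17, -4/17).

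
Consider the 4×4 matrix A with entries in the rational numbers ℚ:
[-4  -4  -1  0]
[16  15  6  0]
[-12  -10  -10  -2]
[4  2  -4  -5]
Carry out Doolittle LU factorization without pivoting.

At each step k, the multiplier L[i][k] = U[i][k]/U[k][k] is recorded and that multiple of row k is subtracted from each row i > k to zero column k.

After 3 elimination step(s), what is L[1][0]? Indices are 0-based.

k=0: U[0][0]=-4
  eliminate (1,0): mult=-4, new row 1: (0, -1, 2, 0); set L[1][0]=-4
  eliminate (2,0): mult=3, new row 2: (0, 2, -7, -2); set L[2][0]=3
  eliminate (3,0): mult=-1, new row 3: (0, -2, -5, -5); set L[3][0]=-1
k=1: U[1][1]=-1
  eliminate (2,1): mult=-2, new row 2: (0, 0, -3, -2); set L[2][1]=-2
  eliminate (3,1): mult=2, new row 3: (0, 0, -9, -5); set L[3][1]=2
k=2: U[2][2]=-3
  eliminate (3,2): mult=3, new row 3: (0, 0, 0, 1); set L[3][2]=3

L[1][0] = -4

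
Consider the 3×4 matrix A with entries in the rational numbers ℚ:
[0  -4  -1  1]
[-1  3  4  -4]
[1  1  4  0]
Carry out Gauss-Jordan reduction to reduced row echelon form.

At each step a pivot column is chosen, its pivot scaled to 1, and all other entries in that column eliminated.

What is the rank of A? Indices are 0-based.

step 1: exchange rows 0,1
step 1: normalize row 0 (÷-1) = (1, -3, -4, 4)
  row 2: subtract 1×row0 = (0, 4, 8, -4)
step 2: normalize row 1 (÷-4) = (0, 1, 1/4, -1/4)
  row 0: subtract -3×row1 = (1, 0, -13/4, 13/4)
  row 2: subtract 4×row1 = (0, 0, 7, -3)
step 3: normalize row 2 (÷7) = (0, 0, 1, -3/7)
  row 0: subtract -13/4×row2 = (1, 0, 0, 13/7)
  row 1: subtract 1/4×row2 = (0, 1, 0, -1/7)

rank = 3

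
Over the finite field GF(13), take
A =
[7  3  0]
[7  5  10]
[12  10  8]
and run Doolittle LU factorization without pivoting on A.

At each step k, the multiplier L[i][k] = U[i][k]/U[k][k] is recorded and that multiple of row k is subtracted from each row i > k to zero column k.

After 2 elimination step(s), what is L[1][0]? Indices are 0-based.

[col 0] pivot 7
  R1 -= 1*R0 → (0, 2, 10)  (L[1][0] := 1)
  R2 -= 11*R0 → (0, 3, 8)  (L[2][0] := 11)
[col 1] pivot 2
  R2 -= 8*R1 → (0, 0, 6)  (L[2][1] := 8)

L[1][0] = 1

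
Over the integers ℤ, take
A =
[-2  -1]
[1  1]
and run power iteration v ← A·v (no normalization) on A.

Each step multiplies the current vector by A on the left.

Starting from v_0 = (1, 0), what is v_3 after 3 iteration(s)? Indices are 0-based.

v_0 = (1, 0).
v_1 = A·v_0 = (-2, 1).
v_2 = A·v_1 = (3, -1).
v_3 = A·v_2 = (-5, 2).

v_3 = (-5, 2)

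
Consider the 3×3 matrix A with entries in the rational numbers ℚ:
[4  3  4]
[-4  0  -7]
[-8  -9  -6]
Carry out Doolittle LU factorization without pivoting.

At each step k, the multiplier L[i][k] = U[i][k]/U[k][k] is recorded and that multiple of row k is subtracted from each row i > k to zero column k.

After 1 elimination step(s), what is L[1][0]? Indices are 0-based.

k=0: U[0][0]=4
  eliminate (1,0): mult=-1, new row 1: (0, 3, -3); set L[1][0]=-1
  eliminate (2,0): mult=-2, new row 2: (0, -3, 2); set L[2][0]=-2

L[1][0] = -1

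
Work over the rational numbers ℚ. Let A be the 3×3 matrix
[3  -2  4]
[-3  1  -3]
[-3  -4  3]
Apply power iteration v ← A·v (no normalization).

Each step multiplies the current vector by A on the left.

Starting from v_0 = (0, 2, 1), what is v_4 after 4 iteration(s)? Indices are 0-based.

v_4 = (-720, 584, -131)

v_0 = (0, 2, 1).
v_1 = A·v_0 = (0, -1, -5).
v_2 = A·v_1 = (-18, 14, -11).
v_3 = A·v_2 = (-126, 101, -35).
v_4 = A·v_3 = (-720, 584, -131).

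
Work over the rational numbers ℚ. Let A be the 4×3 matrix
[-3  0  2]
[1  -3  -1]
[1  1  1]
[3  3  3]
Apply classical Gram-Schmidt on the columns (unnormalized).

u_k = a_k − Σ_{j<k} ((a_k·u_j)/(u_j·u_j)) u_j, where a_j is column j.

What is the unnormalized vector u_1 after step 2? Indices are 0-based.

u_1 = (21/20, -67/20, 13/20, 39/20)

Step 1: u_0 = a_0 = (-3, 1, 1, 3).
Step 2: u_1 = a_1 − (7/20)·u_0 = (21/20, -67/20, 13/20, 39/20).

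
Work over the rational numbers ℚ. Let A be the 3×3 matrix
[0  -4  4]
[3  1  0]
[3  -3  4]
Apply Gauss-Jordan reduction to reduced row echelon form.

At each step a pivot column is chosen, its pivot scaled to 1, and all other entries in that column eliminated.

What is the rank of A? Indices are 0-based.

rank = 2

pivot(0,0): swap R0↔R1
pivot(0,0)=3: scale R0 → (1, 1/3, 0)
  clear (2,0): R2 −= (3)R0 → (0, -4, 4)
pivot(1,1)=-4: scale R1 → (0, 1, -1)
  clear (0,1): R0 −= (1/3)R1 → (1, 0, 1/3)
  clear (2,1): R2 −= (-4)R1 → (0, 0, 0)
col 2: no nonzero at/below row 2; advance.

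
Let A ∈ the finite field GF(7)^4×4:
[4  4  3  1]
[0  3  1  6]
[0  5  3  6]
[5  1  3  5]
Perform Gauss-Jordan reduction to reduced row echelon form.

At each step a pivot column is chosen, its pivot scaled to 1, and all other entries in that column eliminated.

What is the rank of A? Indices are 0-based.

step 1: normalize row 0 (÷4) = (1, 1, 6, 2)
  row 3: subtract 5×row0 = (0, 3, 1, 2)
step 2: normalize row 1 (÷3) = (0, 1, 5, 2)
  row 0: subtract 1×row1 = (1, 0, 1, 0)
  row 2: subtract 5×row1 = (0, 0, 6, 3)
  row 3: subtract 3×row1 = (0, 0, 0, 3)
step 3: normalize row 2 (÷6) = (0, 0, 1, 4)
  row 0: subtract 1×row2 = (1, 0, 0, 3)
  row 1: subtract 5×row2 = (0, 1, 0, 3)
step 4: normalize row 3 (÷3) = (0, 0, 0, 1)
  row 0: subtract 3×row3 = (1, 0, 0, 0)
  row 1: subtract 3×row3 = (0, 1, 0, 0)
  row 2: subtract 4×row3 = (0, 0, 1, 0)

rank = 4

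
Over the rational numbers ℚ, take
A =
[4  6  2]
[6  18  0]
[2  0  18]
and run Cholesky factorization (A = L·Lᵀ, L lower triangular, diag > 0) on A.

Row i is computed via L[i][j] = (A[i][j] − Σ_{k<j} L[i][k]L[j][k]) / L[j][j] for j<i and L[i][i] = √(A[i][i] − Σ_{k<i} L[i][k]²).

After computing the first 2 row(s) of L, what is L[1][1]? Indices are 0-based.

Step 1: L[0][0] = √(4) = 2.
  L[1][0] = (6) / L[0][0] = 3.
Step 2: L[1][1] = √(9) = 3.

L[1][1] = 3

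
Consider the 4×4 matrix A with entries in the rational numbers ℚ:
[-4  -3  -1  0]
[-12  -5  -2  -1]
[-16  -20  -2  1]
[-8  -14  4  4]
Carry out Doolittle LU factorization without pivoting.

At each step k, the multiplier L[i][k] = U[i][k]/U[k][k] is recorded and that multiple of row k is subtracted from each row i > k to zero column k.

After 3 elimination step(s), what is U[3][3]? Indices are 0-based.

k=0: U[0][0]=-4
  eliminate (1,0): mult=3, new row 1: (0, 4, 1, -1); set L[1][0]=3
  eliminate (2,0): mult=4, new row 2: (0, -8, 2, 1); set L[2][0]=4
  eliminate (3,0): mult=2, new row 3: (0, -8, 6, 4); set L[3][0]=2
k=1: U[1][1]=4
  eliminate (2,1): mult=-2, new row 2: (0, 0, 4, -1); set L[2][1]=-2
  eliminate (3,1): mult=-2, new row 3: (0, 0, 8, 2); set L[3][1]=-2
k=2: U[2][2]=4
  eliminate (3,2): mult=2, new row 3: (0, 0, 0, 4); set L[3][2]=2

U[3][3] = 4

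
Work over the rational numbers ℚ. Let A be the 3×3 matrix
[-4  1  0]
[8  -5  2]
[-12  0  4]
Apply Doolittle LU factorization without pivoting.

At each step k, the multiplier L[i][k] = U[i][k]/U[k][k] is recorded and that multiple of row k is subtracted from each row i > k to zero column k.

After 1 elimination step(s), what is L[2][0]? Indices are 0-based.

L[2][0] = 3

[col 0] pivot -4
  R1 -= -2*R0 → (0, -3, 2)  (L[1][0] := -2)
  R2 -= 3*R0 → (0, -3, 4)  (L[2][0] := 3)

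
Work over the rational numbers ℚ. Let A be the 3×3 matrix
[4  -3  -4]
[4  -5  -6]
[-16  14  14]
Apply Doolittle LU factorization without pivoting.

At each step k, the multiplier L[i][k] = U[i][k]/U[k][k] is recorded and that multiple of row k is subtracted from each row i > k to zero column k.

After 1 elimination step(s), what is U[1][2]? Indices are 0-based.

U[1][2] = -2

k=0: U[0][0]=4
  eliminate (1,0): mult=1, new row 1: (0, -2, -2); set L[1][0]=1
  eliminate (2,0): mult=-4, new row 2: (0, 2, -2); set L[2][0]=-4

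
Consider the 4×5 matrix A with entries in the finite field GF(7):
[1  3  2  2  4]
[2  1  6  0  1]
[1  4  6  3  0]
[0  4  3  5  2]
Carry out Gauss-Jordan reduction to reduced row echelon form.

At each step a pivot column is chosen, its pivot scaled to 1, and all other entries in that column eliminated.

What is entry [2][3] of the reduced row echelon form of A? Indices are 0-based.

M[2][3] = 1

[1] R0 /= 1  ⇒  (1, 3, 2, 2, 4)
     R1 -= 2·R0  ⇒  (0, 2, 2, 3, 0)
     R2 -= 1·R0  ⇒  (0, 1, 4, 1, 3)
[2] R1 /= 2  ⇒  (0, 1, 1, 5, 0)
     R0 -= 3·R1  ⇒  (1, 0, 6, 1, 4)
     R2 -= 1·R1  ⇒  (0, 0, 3, 3, 3)
     R3 -= 4·R1  ⇒  (0, 0, 6, 6, 2)
[3] R2 /= 3  ⇒  (0, 0, 1, 1, 1)
     R0 -= 6·R2  ⇒  (1, 0, 0, 2, 5)
     R1 -= 1·R2  ⇒  (0, 1, 0, 4, 6)
     R3 -= 6·R2  ⇒  (0, 0, 0, 0, 3)
column 3 empty below row 3
[4] R3 /= 3  ⇒  (0, 0, 0, 0, 1)
     R0 -= 5·R3  ⇒  (1, 0, 0, 2, 0)
     R1 -= 6·R3  ⇒  (0, 1, 0, 4, 0)
     R2 -= 1·R3  ⇒  (0, 0, 1, 1, 0)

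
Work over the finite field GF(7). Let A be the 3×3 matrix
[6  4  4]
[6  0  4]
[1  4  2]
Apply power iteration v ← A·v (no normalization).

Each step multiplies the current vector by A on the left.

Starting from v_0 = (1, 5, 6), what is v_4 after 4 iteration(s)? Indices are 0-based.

v_0 = (1, 5, 6).
v_1 = A·v_0 = (1, 2, 5).
v_2 = A·v_1 = (6, 5, 5).
v_3 = A·v_2 = (6, 0, 1).
v_4 = A·v_3 = (5, 5, 1).

v_4 = (5, 5, 1)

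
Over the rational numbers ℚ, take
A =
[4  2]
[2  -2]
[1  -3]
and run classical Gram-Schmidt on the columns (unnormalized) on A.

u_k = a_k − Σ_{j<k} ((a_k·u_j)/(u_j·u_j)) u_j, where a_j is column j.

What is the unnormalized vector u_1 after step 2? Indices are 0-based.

u_1 = (38/21, -44/21, -64/21)

Step 1: u_0 = a_0 = (4, 2, 1).
Step 2: u_1 = a_1 − (1/21)·u_0 = (38/21, -44/21, -64/21).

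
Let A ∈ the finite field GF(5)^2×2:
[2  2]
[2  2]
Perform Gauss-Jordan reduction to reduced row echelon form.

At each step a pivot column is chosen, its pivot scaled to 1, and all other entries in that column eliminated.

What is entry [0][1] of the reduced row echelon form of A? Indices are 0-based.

M[0][1] = 1

step 1: normalize row 0 (÷2) = (1, 1)
  row 1: subtract 2×row0 = (0, 0)
skip col 1 (zero from row 1)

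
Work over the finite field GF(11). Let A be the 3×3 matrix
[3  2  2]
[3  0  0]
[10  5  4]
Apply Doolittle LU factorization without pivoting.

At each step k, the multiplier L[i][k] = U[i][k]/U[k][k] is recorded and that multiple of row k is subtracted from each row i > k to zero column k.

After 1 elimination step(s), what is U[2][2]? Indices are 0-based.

U[2][2] = 1

[col 0] pivot 3
  R1 -= 1*R0 → (0, 9, 9)  (L[1][0] := 1)
  R2 -= 7*R0 → (0, 2, 1)  (L[2][0] := 7)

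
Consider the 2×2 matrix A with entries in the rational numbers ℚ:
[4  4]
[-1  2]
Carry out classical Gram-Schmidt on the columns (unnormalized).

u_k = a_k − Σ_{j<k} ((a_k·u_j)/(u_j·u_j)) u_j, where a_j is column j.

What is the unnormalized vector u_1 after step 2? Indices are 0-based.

Step 1: u_0 = a_0 = (4, -1).
Step 2: u_1 = a_1 − (14/17)·u_0 = (12/17, 48/17).

u_1 = (12/17, 48/17)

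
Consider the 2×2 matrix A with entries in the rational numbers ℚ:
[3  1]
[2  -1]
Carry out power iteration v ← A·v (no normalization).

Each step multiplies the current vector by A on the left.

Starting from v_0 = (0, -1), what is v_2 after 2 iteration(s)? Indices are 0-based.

v_2 = (-2, -3)

v_0 = (0, -1).
v_1 = A·v_0 = (-1, 1).
v_2 = A·v_1 = (-2, -3).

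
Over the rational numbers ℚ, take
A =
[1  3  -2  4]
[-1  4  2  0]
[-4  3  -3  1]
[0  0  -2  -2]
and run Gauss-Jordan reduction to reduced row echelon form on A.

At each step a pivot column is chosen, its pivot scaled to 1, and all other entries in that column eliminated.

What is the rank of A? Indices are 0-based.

[1] R0 /= 1  ⇒  (1, 3, -2, 4)
     R1 -= -1·R0  ⇒  (0, 7, 0, 4)
     R2 -= -4·R0  ⇒  (0, 15, -11, 17)
[2] R1 /= 7  ⇒  (0, 1, 0, 4/7)
     R0 -= 3·R1  ⇒  (1, 0, -2, 16/7)
     R2 -= 15·R1  ⇒  (0, 0, -11, 59/7)
[3] R2 /= -11  ⇒  (0, 0, 1, -59/77)
     R0 -= -2·R2  ⇒  (1, 0, 0, 58/77)
     R3 -= -2·R2  ⇒  (0, 0, 0, -272/77)
[4] R3 /= -272/77  ⇒  (0, 0, 0, 1)
     R0 -= 58/77·R3  ⇒  (1, 0, 0, 0)
     R1 -= 4/7·R3  ⇒  (0, 1, 0, 0)
     R2 -= -59/77·R3  ⇒  (0, 0, 1, 0)

rank = 4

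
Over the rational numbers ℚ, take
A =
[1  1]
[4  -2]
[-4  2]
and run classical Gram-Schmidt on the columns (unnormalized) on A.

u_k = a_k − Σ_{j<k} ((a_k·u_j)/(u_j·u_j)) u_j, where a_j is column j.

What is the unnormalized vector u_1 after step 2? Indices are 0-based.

Step 1: u_0 = a_0 = (1, 4, -4).
Step 2: u_1 = a_1 − (-5/11)·u_0 = (16/11, -2/11, 2/11).

u_1 = (16/11, -2/11, 2/11)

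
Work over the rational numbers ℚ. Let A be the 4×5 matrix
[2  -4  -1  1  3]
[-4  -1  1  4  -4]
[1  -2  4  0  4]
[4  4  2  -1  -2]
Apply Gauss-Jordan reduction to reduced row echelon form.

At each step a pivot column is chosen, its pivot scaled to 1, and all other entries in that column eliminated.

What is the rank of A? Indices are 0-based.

rank = 4

pivot(0,0)=2: scale R0 → (1, -2, -1/2, 1/2, 3/2)
  clear (1,0): R1 −= (-4)R0 → (0, -9, -1, 6, 2)
  clear (2,0): R2 −= (1)R0 → (0, 0, 9/2, -1/2, 5/2)
  clear (3,0): R3 −= (4)R0 → (0, 12, 4, -3, -8)
pivot(1,1)=-9: scale R1 → (0, 1, 1/9, -2/3, -2/9)
  clear (0,1): R0 −= (-2)R1 → (1, 0, -5/18, -5/6, 19/18)
  clear (3,1): R3 −= (12)R1 → (0, 0, 8/3, 5, -16/3)
pivot(2,2)=9/2: scale R2 → (0, 0, 1, -1/9, 5/9)
  clear (0,2): R0 −= (-5/18)R2 → (1, 0, 0, -70/81, 98/81)
  clear (1,2): R1 −= (1/9)R2 → (0, 1, 0, -53/81, -23/81)
  clear (3,2): R3 −= (8/3)R2 → (0, 0, 0, 143/27, -184/27)
pivot(3,3)=143/27: scale R3 → (0, 0, 0, 1, -184/143)
  clear (0,3): R0 −= (-70/81)R3 → (1, 0, 0, 0, 14/143)
  clear (1,3): R1 −= (-53/81)R3 → (0, 1, 0, 0, -161/143)
  clear (2,3): R2 −= (-1/9)R3 → (0, 0, 1, 0, 59/143)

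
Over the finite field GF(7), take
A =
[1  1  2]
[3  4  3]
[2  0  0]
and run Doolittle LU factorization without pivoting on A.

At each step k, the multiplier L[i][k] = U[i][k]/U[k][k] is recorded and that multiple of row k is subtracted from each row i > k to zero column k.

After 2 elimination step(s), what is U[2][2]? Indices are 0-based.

k=0: U[0][0]=1
  eliminate (1,0): mult=3, new row 1: (0, 1, 4); set L[1][0]=3
  eliminate (2,0): mult=2, new row 2: (0, 5, 3); set L[2][0]=2
k=1: U[1][1]=1
  eliminate (2,1): mult=5, new row 2: (0, 0, 4); set L[2][1]=5

U[2][2] = 4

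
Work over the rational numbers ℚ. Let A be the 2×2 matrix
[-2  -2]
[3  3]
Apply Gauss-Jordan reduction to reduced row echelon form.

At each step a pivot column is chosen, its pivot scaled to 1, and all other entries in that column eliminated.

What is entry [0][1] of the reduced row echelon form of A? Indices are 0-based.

[1] R0 /= -2  ⇒  (1, 1)
     R1 -= 3·R0  ⇒  (0, 0)
column 1 empty below row 1

M[0][1] = 1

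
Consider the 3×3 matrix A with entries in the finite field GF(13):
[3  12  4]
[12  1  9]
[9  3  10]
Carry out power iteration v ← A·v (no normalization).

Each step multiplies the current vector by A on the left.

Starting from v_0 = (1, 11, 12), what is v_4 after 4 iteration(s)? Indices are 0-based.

v_4 = (5, 8, 6)

v_0 = (1, 11, 12).
v_1 = A·v_0 = (1, 1, 6).
v_2 = A·v_1 = (0, 2, 7).
v_3 = A·v_2 = (0, 0, 11).
v_4 = A·v_3 = (5, 8, 6).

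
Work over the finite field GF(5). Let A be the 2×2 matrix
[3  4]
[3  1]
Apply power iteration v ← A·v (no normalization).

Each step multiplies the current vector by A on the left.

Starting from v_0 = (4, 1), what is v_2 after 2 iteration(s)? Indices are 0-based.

v_0 = (4, 1).
v_1 = A·v_0 = (1, 3).
v_2 = A·v_1 = (0, 1).

v_2 = (0, 1)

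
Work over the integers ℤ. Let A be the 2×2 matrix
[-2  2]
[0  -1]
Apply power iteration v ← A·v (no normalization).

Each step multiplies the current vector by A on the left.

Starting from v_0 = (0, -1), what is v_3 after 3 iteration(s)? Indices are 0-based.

v_0 = (0, -1).
v_1 = A·v_0 = (-2, 1).
v_2 = A·v_1 = (6, -1).
v_3 = A·v_2 = (-14, 1).

v_3 = (-14, 1)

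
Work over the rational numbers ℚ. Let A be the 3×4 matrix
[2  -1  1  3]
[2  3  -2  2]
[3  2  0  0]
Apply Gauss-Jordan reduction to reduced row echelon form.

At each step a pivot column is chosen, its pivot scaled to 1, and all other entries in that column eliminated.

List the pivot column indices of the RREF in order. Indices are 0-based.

pivot columns: 0, 1, 2

[1] R0 /= 2  ⇒  (1, -1/2, 1/2, 3/2)
     R1 -= 2·R0  ⇒  (0, 4, -3, -1)
     R2 -= 3·R0  ⇒  (0, 7/2, -3/2, -9/2)
[2] R1 /= 4  ⇒  (0, 1, -3/4, -1/4)
     R0 -= -1/2·R1  ⇒  (1, 0, 1/8, 11/8)
     R2 -= 7/2·R1  ⇒  (0, 0, 9/8, -29/8)
[3] R2 /= 9/8  ⇒  (0, 0, 1, -29/9)
     R0 -= 1/8·R2  ⇒  (1, 0, 0, 16/9)
     R1 -= -3/4·R2  ⇒  (0, 1, 0, -8/3)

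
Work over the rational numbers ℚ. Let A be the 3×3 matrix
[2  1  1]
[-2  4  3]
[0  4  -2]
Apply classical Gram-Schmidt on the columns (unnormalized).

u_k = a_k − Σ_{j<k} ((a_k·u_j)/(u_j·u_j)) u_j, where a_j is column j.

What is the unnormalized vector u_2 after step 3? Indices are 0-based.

Step 1: u_0 = a_0 = (2, -2, 0).
Step 2: u_1 = a_1 − (-3/4)·u_0 = (5/2, 5/2, 4).
Step 3: u_2 = a_2 − (-1/2)·u_0 − (4/57)·u_1 = (104/57, 104/57, -130/57).

u_2 = (104/57, 104/57, -130/57)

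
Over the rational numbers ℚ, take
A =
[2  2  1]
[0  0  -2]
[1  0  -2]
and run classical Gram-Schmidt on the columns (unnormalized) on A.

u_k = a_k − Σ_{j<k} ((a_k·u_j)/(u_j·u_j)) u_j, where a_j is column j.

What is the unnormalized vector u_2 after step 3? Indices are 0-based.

Step 1: u_0 = a_0 = (2, 0, 1).
Step 2: u_1 = a_1 − (4/5)·u_0 = (2/5, 0, -4/5).
Step 3: u_2 = a_2 − (0)·u_0 − (5/2)·u_1 = (0, -2, 0).

u_2 = (0, -2, 0)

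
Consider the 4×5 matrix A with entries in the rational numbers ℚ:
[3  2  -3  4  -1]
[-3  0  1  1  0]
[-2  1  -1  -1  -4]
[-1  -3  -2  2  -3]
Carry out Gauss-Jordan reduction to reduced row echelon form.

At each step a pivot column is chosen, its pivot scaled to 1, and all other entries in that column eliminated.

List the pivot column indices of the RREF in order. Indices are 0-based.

[1] R0 /= 3  ⇒  (1, 2/3, -1, 4/3, -1/3)
     R1 -= -3·R0  ⇒  (0, 2, -2, 5, -1)
     R2 -= -2·R0  ⇒  (0, 7/3, -3, 5/3, -14/3)
     R3 -= -1·R0  ⇒  (0, -7/3, -3, 10/3, -10/3)
[2] R1 /= 2  ⇒  (0, 1, -1, 5/2, -1/2)
     R0 -= 2/3·R1  ⇒  (1, 0, -1/3, -1/3, 0)
     R2 -= 7/3·R1  ⇒  (0, 0, -2/3, -25/6, -7/2)
     R3 -= -7/3·R1  ⇒  (0, 0, -16/3, 55/6, -9/2)
[3] R2 /= -2/3  ⇒  (0, 0, 1, 25/4, 21/4)
     R0 -= -1/3·R2  ⇒  (1, 0, 0, 7/4, 7/4)
     R1 -= -1·R2  ⇒  (0, 1, 0, 35/4, 19/4)
     R3 -= -16/3·R2  ⇒  (0, 0, 0, 85/2, 47/2)
[4] R3 /= 85/2  ⇒  (0, 0, 0, 1, 47/85)
     R0 -= 7/4·R3  ⇒  (1, 0, 0, 0, 133/170)
     R1 -= 35/4·R3  ⇒  (0, 1, 0, 0, -3/34)
     R2 -= 25/4·R3  ⇒  (0, 0, 1, 0, 61/34)

pivot columns: 0, 1, 2, 3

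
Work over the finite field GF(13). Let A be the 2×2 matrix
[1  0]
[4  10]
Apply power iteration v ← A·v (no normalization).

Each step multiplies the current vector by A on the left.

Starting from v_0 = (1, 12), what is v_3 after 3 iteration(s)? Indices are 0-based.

v_0 = (1, 12).
v_1 = A·v_0 = (1, 7).
v_2 = A·v_1 = (1, 9).
v_3 = A·v_2 = (1, 3).

v_3 = (1, 3)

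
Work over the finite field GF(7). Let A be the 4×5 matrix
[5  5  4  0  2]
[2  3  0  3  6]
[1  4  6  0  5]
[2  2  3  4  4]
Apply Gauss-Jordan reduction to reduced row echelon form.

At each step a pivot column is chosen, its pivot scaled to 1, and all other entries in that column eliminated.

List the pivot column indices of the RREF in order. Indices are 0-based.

[1] R0 /= 5  ⇒  (1, 1, 5, 0, 6)
     R1 -= 2·R0  ⇒  (0, 1, 4, 3, 1)
     R2 -= 1·R0  ⇒  (0, 3, 1, 0, 6)
     R3 -= 2·R0  ⇒  (0, 0, 0, 4, 6)
[2] R1 /= 1  ⇒  (0, 1, 4, 3, 1)
     R0 -= 1·R1  ⇒  (1, 0, 1, 4, 5)
     R2 -= 3·R1  ⇒  (0, 0, 3, 5, 3)
[3] R2 /= 3  ⇒  (0, 0, 1, 4, 1)
     R0 -= 1·R2  ⇒  (1, 0, 0, 0, 4)
     R1 -= 4·R2  ⇒  (0, 1, 0, 1, 4)
[4] R3 /= 4  ⇒  (0, 0, 0, 1, 5)
     R1 -= 1·R3  ⇒  (0, 1, 0, 0, 6)
     R2 -= 4·R3  ⇒  (0, 0, 1, 0, 2)

pivot columns: 0, 1, 2, 3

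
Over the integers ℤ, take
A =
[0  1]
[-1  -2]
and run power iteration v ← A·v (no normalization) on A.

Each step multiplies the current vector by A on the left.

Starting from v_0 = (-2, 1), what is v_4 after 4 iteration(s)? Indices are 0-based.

v_0 = (-2, 1).
v_1 = A·v_0 = (1, 0).
v_2 = A·v_1 = (0, -1).
v_3 = A·v_2 = (-1, 2).
v_4 = A·v_3 = (2, -3).

v_4 = (2, -3)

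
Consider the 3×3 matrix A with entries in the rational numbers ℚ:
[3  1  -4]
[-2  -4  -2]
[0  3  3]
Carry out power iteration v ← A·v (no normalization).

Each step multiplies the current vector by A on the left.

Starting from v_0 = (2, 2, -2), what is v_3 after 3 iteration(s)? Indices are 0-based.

v_0 = (2, 2, -2).
v_1 = A·v_0 = (16, -8, 0).
v_2 = A·v_1 = (40, 0, -24).
v_3 = A·v_2 = (216, -32, -72).

v_3 = (216, -32, -72)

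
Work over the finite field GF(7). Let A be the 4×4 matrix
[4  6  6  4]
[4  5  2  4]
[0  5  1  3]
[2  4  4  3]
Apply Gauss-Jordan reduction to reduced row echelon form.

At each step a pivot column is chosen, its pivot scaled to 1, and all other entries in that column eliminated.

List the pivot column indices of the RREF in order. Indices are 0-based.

pivot columns: 0, 1, 2, 3

[1] R0 /= 4  ⇒  (1, 5, 5, 1)
     R1 -= 4·R0  ⇒  (0, 6, 3, 0)
     R3 -= 2·R0  ⇒  (0, 1, 1, 1)
[2] R1 /= 6  ⇒  (0, 1, 4, 0)
     R0 -= 5·R1  ⇒  (1, 0, 6, 1)
     R2 -= 5·R1  ⇒  (0, 0, 2, 3)
     R3 -= 1·R1  ⇒  (0, 0, 4, 1)
[3] R2 /= 2  ⇒  (0, 0, 1, 5)
     R0 -= 6·R2  ⇒  (1, 0, 0, 6)
     R1 -= 4·R2  ⇒  (0, 1, 0, 1)
     R3 -= 4·R2  ⇒  (0, 0, 0, 2)
[4] R3 /= 2  ⇒  (0, 0, 0, 1)
     R0 -= 6·R3  ⇒  (1, 0, 0, 0)
     R1 -= 1·R3  ⇒  (0, 1, 0, 0)
     R2 -= 5·R3  ⇒  (0, 0, 1, 0)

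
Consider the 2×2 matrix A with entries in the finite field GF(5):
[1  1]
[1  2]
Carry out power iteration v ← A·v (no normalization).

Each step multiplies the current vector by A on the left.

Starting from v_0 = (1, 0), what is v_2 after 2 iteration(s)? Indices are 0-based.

v_0 = (1, 0).
v_1 = A·v_0 = (1, 1).
v_2 = A·v_1 = (2, 3).

v_2 = (2, 3)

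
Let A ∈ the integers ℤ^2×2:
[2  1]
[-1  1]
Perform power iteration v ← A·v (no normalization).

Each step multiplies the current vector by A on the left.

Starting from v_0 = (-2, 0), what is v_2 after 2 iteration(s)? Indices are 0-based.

v_0 = (-2, 0).
v_1 = A·v_0 = (-4, 2).
v_2 = A·v_1 = (-6, 6).

v_2 = (-6, 6)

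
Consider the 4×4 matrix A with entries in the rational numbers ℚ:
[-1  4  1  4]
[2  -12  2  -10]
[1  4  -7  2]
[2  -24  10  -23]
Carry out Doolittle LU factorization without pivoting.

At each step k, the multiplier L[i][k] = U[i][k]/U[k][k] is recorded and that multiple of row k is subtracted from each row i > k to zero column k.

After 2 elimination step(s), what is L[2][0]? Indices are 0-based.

k=0: U[0][0]=-1
  eliminate (1,0): mult=-2, new row 1: (0, -4, 4, -2); set L[1][0]=-2
  eliminate (2,0): mult=-1, new row 2: (0, 8, -6, 6); set L[2][0]=-1
  eliminate (3,0): mult=-2, new row 3: (0, -16, 12, -15); set L[3][0]=-2
k=1: U[1][1]=-4
  eliminate (2,1): mult=-2, new row 2: (0, 0, 2, 2); set L[2][1]=-2
  eliminate (3,1): mult=4, new row 3: (0, 0, -4, -7); set L[3][1]=4

L[2][0] = -1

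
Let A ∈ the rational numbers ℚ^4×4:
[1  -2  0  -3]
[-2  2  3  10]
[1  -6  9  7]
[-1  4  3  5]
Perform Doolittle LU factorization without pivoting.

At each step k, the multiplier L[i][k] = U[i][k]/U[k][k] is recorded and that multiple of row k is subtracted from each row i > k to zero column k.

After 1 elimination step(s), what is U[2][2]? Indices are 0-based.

U[2][2] = 9

Step 1: pivot at (0,0) is 1.
  row1 ← row1 − (-2)·row0  ⇒  L[1][0]=-2, U row1=(0, -2, 3, 4)
  row2 ← row2 − (1)·row0  ⇒  L[2][0]=1, U row2=(0, -4, 9, 10)
  row3 ← row3 − (-1)·row0  ⇒  L[3][0]=-1, U row3=(0, 2, 3, 2)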